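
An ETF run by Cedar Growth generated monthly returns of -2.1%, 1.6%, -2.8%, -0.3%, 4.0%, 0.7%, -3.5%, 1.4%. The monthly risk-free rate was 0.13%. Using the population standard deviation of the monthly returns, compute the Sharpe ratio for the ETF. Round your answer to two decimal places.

r̄ = (-2.1 + 1.6 − 2.8 − 0.3 + 4 + 0.7 − 3.5 + 1.4) / 8 = -1.00 / 8 = -0.1250%
Population σ = √[Σ(r − r̄)² / 8] = √[45.4750 / 8] = √5.6844 = 2.3842%
Sharpe = (r̄ − rf) / σ = (-0.1250 − 0.13) / 2.3842 = -0.2550 / 2.3842 = -0.1070

-0.11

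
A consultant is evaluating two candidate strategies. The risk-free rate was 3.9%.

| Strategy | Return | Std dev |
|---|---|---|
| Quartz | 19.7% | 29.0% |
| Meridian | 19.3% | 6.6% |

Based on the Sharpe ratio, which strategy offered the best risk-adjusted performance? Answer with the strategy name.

Quartz: Sharpe ratio = (19.7% − 3.9%) / 29.0% = 0.545
Meridian: Sharpe ratio = (19.3% − 3.9%) / 6.6% = 2.333
Highest: Meridian (2.333).

Meridian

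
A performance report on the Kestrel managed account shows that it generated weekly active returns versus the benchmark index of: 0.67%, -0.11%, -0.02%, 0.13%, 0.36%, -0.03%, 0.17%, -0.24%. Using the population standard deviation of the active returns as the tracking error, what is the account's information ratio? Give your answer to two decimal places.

0.43

Mean return μ = 0.930 / 8 = 0.1163%
Σ(r − μ)² = (0.67 − 0.1163)² + (-0.11 − 0.1163)² + (-0.02 − 0.1163)² + … = 0.5872
σ = √[0.5872 / 8] = 0.2709%
IR = μ / tracking error = 0.1163 / 0.2709 = 0.4293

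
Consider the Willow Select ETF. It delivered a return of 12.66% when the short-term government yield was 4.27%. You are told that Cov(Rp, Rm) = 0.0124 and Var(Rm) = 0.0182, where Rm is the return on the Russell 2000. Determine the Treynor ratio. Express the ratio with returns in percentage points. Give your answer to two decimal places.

12.31

β = Cov / Var = 0.0124 / 0.0182 = 0.6813
Treynor = (Rp − Rf) / β = (12.66% − 4.27%) / 0.6813 = 8.39 / 0.6813 = 12.3147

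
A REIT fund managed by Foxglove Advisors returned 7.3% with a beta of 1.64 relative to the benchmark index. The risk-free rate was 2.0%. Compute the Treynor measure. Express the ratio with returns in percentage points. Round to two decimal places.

3.23

Treynor = (Rp − Rf) / β = (7.3% − 2.0%) / 1.64 = 5.30 / 1.64 = 3.2317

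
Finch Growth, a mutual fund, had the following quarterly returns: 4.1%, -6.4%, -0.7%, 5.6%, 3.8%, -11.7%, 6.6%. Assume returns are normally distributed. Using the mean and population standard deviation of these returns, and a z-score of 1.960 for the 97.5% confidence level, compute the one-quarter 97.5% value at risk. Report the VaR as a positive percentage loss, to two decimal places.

r̄ = (4.1 − 6.4 − 0.7 + 5.6 + 3.8 − 11.7 + 6.6) / 7 = 0.1857%
Population σ = √[Σ(r − r̄)² / 7] = √[284.2686 / 7] = √40.6098 = 6.3726%
VaR = −(r̄ − z·σ) = −(0.1857 − 1.960 × 6.3726) = −(-12.3046) = 12.3046%

12.30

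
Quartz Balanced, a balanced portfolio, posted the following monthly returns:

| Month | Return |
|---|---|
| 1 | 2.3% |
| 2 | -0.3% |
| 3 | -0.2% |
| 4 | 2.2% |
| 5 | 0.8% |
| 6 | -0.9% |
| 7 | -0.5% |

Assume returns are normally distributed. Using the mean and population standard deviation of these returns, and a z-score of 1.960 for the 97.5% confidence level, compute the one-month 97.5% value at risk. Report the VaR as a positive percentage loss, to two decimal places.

1.89

r̄ = (2.3 − 0.3 − 0.2 + 2.2 + 0.8 − 0.9 − 0.5) / 7 = 0.4857%
Population σ = √[Σ(r − r̄)² / 7] = √[10.3086 / 7] = √1.4727 = 1.2135%
VaR = −(r̄ − z·σ) = −(0.4857 − 1.960 × 1.2135) = −(-1.8928) = 1.8928%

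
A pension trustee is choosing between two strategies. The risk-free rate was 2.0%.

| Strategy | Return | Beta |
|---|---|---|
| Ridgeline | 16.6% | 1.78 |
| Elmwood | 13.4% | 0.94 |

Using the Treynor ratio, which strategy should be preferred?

Ridgeline: Treynor = (16.6% − 2.0%) / 1.78 = 8.202
Elmwood: Treynor = (13.4% − 2.0%) / 0.94 = 12.128
Highest: Elmwood (12.128).

Elmwood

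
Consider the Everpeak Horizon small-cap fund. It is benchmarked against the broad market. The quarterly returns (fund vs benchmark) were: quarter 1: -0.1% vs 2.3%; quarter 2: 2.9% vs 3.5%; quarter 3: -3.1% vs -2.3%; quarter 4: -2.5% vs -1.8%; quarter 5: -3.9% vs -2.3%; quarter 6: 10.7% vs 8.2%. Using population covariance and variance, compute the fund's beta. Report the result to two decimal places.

r̄p = 0.6667%,  r̄m = 1.2667%
Cov = Σ(rp − r̄p)(rm − r̄m) / 6 = 18.8656
Var(rm) = Σ(rm − r̄m)² / 6 = 14.8289
β = Cov / Var = 18.8656 / 14.8289 = 1.2722

1.27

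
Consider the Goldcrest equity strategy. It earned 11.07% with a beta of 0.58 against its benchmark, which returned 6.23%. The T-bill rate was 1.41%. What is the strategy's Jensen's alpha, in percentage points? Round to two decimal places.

CAPM expected return = Rf + β(Rm − Rf) = 1.41% + 0.58 × (6.23% − 1.41%) = 1.41 + 0.58 × 4.82 = 4.2056%
Jensen's α = Rp − E[R] = 11.07% − 4.2056% = 6.8644

6.86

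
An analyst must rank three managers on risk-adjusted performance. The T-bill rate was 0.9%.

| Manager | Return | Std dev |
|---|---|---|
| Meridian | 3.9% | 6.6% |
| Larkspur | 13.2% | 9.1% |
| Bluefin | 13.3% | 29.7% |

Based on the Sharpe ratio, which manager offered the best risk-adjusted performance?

Meridian: Sharpe ratio = (3.9% − 0.9%) / 6.6% = 0.455
Larkspur: Sharpe ratio = (13.2% − 0.9%) / 9.1% = 1.352
Bluefin: Sharpe ratio = (13.3% − 0.9%) / 29.7% = 0.418
Highest: Larkspur (1.352).

Larkspur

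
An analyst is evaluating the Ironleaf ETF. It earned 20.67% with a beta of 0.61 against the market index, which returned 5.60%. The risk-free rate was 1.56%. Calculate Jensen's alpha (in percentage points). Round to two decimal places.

16.65

CAPM expected return = Rf + β(Rm − Rf) = 1.56% + 0.61 × (5.60% − 1.56%) = 1.56 + 0.61 × 4.04 = 4.0244%
Jensen's α = Rp − E[R] = 20.67% − 4.0244% = 16.6456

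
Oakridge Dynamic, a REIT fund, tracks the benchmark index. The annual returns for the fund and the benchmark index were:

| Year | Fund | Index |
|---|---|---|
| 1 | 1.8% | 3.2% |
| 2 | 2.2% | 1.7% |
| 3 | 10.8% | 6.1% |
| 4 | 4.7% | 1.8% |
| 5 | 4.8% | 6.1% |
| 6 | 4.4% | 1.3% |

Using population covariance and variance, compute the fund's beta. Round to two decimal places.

0.91

r̄p = 4.7833%,  r̄m = 3.3667%
Cov = Σ(rp − r̄p)(rm − r̄m) / 6 = 3.7028
Var(rm) = Σ(rm − r̄m)² / 6 = 4.0789
β = Cov / Var = 3.7028 / 4.0789 = 0.9078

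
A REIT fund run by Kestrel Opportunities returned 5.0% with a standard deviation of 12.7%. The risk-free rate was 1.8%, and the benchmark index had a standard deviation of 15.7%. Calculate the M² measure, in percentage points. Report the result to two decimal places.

5.76

Sharpe = (Rp − Rf) / σp = (5.0% − 1.8%) / 12.7% = 0.2520
M² = Rf + Sharpe × σm = 1.8% + 0.2520 × 15.7% = 5.7564%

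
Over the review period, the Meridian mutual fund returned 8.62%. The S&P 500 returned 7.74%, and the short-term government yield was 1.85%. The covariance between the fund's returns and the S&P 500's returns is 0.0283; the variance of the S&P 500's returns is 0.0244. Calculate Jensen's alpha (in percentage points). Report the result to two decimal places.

β = Cov / Var = 0.0283 / 0.0244 = 1.1598
E[R] = Rf + β(Rm − Rf) = 1.85% + 1.1598 × (7.74% − 1.85%) = 8.6812%
α = Rp − E[R] = 8.62% − 8.6812% = -0.0612

-0.06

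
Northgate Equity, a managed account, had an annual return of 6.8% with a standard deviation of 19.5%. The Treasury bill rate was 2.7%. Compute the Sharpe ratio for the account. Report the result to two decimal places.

Sharpe = (Rp − Rf) / σp = (6.8% − 2.7%) / 19.5% = 4.10% / 19.5% = 0.2103

0.21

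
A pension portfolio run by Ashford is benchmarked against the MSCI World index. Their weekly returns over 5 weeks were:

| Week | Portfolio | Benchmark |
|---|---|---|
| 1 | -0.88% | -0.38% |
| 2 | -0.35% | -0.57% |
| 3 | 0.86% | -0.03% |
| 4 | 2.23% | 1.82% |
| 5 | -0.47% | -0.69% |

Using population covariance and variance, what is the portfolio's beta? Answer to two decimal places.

1.14

r̄p = 0.2780%,  r̄m = 0.0300%
Cov = Σ(rp − r̄p)(rm − r̄m) / 5 = 0.9699
Var(rm) = Σ(rm − r̄m)² / 5 = 0.8508
β = Cov / Var = 0.9699 / 0.8508 = 1.1400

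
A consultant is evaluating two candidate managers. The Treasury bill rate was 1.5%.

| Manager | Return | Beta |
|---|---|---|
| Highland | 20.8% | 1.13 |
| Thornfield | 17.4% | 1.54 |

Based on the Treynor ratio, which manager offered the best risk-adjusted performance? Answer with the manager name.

Highland: Treynor = (20.8% − 1.5%) / 1.13 = 17.080
Thornfield: Treynor = (17.4% − 1.5%) / 1.54 = 10.325
Highest: Highland (17.080).

Highland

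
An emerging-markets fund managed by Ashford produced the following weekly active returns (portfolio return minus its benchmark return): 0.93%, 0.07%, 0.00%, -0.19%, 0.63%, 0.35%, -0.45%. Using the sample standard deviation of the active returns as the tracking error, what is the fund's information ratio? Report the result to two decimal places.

μ = (0.93 + 0.07 + 0 − 0.19 + 0.63 + 0.35 − 0.45) / 7 = 0.1914%
Sample σ = √[Σ(r − μ)² / 6] = √[1.3713 / 6] = √0.2286 = 0.4781%
IR = μ / tracking error = 0.1914 / 0.4781 = 0.4003

0.40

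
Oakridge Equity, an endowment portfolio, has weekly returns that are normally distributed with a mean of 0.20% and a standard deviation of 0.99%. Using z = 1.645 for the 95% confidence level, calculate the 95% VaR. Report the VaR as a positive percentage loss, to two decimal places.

1.43

VaR (as % loss) = −(μ − z·σ) = −(0.20% − 1.645 × 0.99%) = −(-1.42855%) = 1.42855%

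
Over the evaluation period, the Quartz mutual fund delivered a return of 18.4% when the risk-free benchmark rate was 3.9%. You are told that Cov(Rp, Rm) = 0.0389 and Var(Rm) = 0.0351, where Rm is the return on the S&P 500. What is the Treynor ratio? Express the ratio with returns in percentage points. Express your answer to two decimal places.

13.08

β = Cov / Var = 0.0389 / 0.0351 = 1.1083
Treynor = (Rp − Rf) / β = (18.4% − 3.9%) / 1.1083 = 14.50 / 1.1083 = 13.0831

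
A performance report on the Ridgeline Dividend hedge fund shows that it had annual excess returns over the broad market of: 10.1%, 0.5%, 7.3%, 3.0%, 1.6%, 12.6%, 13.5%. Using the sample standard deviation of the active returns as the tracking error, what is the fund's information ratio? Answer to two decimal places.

r̄ = (10.1 + 0.5 + 7.3 + 3 + 1.6 + 12.6 + 13.5) / 7 = 6.9429%
Σ(r − r̄)² = (10.1 − 6.9429)² + (0.5 − 6.9429)² + (7.3 − 6.9429)² + … = 170.6971
sample σ = √(170.6971 / 6) = √28.4495 = 5.3338%
IR = r̄ / tracking error = 6.9429 / 5.3338 = 1.3017

1.30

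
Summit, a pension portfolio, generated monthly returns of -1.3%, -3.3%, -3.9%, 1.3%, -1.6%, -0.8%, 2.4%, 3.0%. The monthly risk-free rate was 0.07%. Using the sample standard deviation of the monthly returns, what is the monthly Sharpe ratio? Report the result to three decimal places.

Mean return μ = -4.20 / 8 = -0.5250%
Sample std dev = √[45.2350 / 7] = 2.5421%
Sharpe = (μ − rf) / σ = (-0.5250 − 0.07) / 2.5421 = -0.5950 / 2.5421 = -0.2341

-0.234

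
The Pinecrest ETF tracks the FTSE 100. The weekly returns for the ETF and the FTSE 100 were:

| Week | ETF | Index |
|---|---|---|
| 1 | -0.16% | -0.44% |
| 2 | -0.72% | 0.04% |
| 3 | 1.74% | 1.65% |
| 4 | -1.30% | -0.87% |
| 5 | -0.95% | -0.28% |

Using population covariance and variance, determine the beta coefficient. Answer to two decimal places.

r̄p = -0.2780%,  r̄m = 0.0200%
Cov = Σ(rp − r̄p)(rm − r̄m) / 5 = 0.8675
Var(rm) = Σ(rm − r̄m)² / 5 = 0.7502
β = Cov / Var = 0.8675 / 0.7502 = 1.1564

1.16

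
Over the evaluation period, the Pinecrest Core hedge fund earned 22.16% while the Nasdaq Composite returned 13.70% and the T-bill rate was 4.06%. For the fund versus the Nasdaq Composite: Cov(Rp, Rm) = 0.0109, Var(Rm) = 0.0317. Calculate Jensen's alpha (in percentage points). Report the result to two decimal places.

β = Cov / Var = 0.0109 / 0.0317 = 0.3438
E[R] = Rf + β(Rm − Rf) = 4.06% + 0.3438 × (13.70% − 4.06%) = 7.3742%
α = Rp − E[R] = 22.16% − 7.3742% = 14.7858

14.79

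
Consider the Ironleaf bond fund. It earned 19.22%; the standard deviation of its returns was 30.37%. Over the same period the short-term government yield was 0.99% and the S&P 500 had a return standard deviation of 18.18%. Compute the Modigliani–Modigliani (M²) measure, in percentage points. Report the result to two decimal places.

11.90

Sharpe = (Rp − Rf) / σp = (19.22% − 0.99%) / 30.37% = 0.6003
M² = Rf + Sharpe × σm = 0.99% + 0.6003 × 18.18% = 11.9035%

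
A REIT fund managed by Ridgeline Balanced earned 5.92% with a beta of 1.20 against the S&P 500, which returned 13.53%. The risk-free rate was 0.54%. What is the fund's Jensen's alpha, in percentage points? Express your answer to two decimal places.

-10.21

CAPM expected return = Rf + β(Rm − Rf) = 0.54% + 1.20 × (13.53% − 0.54%) = 0.54 + 1.20 × 12.99 = 16.1280%
Jensen's α = Rp − E[R] = 5.92% − 16.1280% = -10.2080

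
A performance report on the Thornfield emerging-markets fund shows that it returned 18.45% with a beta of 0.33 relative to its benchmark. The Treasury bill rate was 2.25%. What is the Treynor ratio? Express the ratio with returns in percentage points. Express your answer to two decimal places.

Treynor = (Rp − Rf) / β = (18.45% − 2.25%) / 0.33 = 16.20 / 0.33 = 49.0909

49.09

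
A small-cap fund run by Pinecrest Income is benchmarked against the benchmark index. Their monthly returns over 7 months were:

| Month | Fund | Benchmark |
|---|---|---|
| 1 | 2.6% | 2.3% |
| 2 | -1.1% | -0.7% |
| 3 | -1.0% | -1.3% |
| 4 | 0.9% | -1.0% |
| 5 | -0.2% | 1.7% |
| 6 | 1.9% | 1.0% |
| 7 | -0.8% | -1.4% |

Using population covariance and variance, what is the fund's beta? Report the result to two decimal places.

r̄p = 0.3286%,  r̄m = 0.0857%
Cov = Σ(rp − r̄p)(rm − r̄m) / 7 = 1.3761
Var(rm) = Σ(rm − r̄m)² / 7 = 2.0384
β = Cov / Var = 1.3761 / 2.0384 = 0.6751

0.68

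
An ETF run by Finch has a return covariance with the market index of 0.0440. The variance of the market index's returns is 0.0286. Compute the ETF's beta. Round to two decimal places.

β = Cov(Rp, Rm) / Var(Rm) = 0.0440 / 0.0286 = 1.5385

1.54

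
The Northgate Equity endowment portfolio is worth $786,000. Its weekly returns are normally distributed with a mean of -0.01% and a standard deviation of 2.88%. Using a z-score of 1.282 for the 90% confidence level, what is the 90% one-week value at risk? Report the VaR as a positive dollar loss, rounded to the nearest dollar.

$29,099

Return at the 90% tail: μ − z·σ = -0.01% − 1.282 × 2.88% = -0.01 − 3.69216 = -3.70216%
VaR = −(-3.70216%) × $786,000 = 3.70216% × $786,000 = $29,099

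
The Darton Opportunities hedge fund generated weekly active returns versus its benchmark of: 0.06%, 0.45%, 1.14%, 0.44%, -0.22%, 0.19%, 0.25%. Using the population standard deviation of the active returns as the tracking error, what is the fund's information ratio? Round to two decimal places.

Mean return r̄ = 2.310 / 7 = 0.3300%
Σ(r − r̄)² = 1.0840; population σ = √(1.0840/7) = 0.3935%
IR = r̄ / tracking error = 0.3300 / 0.3935 = 0.8386

0.84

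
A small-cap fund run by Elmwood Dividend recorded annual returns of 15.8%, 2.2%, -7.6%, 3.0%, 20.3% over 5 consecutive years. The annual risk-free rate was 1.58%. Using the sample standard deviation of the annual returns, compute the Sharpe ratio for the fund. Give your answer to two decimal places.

0.46

Mean return μ = 33.70 / 5 = 6.7400%
Sample std dev = √[506.1920 / 4] = 11.2494%
Sharpe = (μ − rf) / σ = (6.7400 − 1.58) / 11.2494 = 5.1600 / 11.2494 = 0.4587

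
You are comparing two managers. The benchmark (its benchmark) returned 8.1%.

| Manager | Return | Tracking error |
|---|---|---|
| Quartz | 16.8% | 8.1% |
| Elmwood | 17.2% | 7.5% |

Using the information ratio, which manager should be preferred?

Quartz: IR = (16.8% − 8.1%) / 8.1% = 1.074
Elmwood: IR = (17.2% − 8.1%) / 7.5% = 1.213
Highest: Elmwood (1.213).

Elmwood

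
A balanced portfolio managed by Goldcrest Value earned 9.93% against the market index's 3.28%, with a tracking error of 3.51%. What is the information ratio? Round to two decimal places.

1.89

IR = (Rp − Rb) / TE = (9.93% − 3.28%) / 3.51% = 6.65% / 3.51% = 1.8946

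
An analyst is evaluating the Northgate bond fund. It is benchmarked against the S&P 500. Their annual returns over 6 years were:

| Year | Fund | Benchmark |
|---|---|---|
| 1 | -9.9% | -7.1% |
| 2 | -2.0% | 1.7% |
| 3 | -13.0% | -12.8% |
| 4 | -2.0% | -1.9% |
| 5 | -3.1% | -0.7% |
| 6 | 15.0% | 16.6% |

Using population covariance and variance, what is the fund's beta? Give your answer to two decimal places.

r̄p = -2.5000%,  r̄m = -0.7000%
Cov = Σ(rp − r̄p)(rm − r̄m) / 6 = 79.6267
Var(rm) = Σ(rm − r̄m)² / 6 = 82.3100
β = Cov / Var = 79.6267 / 82.3100 = 0.9674

0.97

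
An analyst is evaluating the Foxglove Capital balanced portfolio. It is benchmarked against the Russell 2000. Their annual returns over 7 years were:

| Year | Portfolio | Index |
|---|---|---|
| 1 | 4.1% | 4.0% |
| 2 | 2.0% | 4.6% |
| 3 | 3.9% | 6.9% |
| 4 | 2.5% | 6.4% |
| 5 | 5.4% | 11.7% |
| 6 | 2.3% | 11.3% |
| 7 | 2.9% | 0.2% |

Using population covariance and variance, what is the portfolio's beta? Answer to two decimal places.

0.09

r̄p = 3.3000%,  r̄m = 6.4429%
Cov = Σ(rp − r̄p)(rm − r̄m) / 7 = 1.3471
Var(rm) = Σ(rm − r̄m)² / 7 = 14.2539
β = Cov / Var = 1.3471 / 14.2539 = 0.0945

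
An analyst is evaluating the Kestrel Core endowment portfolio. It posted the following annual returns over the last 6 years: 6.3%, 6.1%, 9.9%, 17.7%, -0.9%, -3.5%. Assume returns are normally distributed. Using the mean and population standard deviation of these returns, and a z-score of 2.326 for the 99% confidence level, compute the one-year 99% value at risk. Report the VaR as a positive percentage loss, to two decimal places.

Mean return r̄ = 35.60 / 6 = 5.9333%
Population std dev = √[290.0333 / 6] = 6.9526%
VaR = −(r̄ − z·σ) = −(5.9333 − 2.326 × 6.9526) = −(-10.2384) = 10.2384%

10.24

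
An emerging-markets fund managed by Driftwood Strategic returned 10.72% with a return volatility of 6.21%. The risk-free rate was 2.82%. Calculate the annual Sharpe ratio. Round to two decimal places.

Sharpe = (Rp − Rf) / σp = (10.72% − 2.82%) / 6.21% = 7.90% / 6.21% = 1.2721

1.27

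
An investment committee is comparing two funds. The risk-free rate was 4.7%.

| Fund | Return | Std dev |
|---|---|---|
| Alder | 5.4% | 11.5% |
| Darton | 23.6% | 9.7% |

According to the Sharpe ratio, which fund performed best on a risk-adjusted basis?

Darton

Alder: Sharpe ratio = (5.4% − 4.7%) / 11.5% = 0.061
Darton: Sharpe ratio = (23.6% − 4.7%) / 9.7% = 1.948
Highest: Darton (1.948).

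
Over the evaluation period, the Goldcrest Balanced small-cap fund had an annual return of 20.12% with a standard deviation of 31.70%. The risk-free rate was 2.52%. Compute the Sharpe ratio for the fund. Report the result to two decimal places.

Sharpe = (Rp − Rf) / σp = (20.12% − 2.52%) / 31.70% = 17.60% / 31.70% = 0.5552

0.56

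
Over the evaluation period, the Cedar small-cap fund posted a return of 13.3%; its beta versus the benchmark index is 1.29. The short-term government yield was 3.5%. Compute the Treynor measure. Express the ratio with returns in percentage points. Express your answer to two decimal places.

7.60

Treynor = (Rp − Rf) / β = (13.3% − 3.5%) / 1.29 = 9.80 / 1.29 = 7.5969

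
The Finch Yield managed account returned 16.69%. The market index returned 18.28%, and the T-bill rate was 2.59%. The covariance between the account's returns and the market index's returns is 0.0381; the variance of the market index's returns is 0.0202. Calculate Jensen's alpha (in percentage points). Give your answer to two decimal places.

β = Cov / Var = 0.0381 / 0.0202 = 1.8861
E[R] = Rf + β(Rm − Rf) = 2.59% + 1.8861 × (18.28% − 2.59%) = 32.1829%
α = Rp − E[R] = 16.69% − 32.1829% = -15.4929

-15.49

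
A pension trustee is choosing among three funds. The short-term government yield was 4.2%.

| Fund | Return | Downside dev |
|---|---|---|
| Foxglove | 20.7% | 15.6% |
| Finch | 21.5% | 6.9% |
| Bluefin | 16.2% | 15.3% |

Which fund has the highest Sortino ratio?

Finch

Foxglove: Sortino ratio = (20.7% − 4.2%) / 15.6% = 1.058
Finch: Sortino ratio = (21.5% − 4.2%) / 6.9% = 2.507
Bluefin: Sortino ratio = (16.2% − 4.2%) / 15.3% = 0.784
Highest: Finch (2.507).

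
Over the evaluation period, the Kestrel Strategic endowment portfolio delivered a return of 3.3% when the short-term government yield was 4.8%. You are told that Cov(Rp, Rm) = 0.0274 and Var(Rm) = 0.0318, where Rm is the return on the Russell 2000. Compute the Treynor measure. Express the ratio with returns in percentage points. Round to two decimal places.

-1.74

β = Cov / Var = 0.0274 / 0.0318 = 0.8616
Treynor = (Rp − Rf) / β = (3.3% − 4.8%) / 0.8616 = -1.50 / 0.8616 = -1.7409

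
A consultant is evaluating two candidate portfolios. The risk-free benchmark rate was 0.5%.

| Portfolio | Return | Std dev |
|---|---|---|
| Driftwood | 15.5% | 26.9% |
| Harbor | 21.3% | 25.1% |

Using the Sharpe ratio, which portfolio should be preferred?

Harbor

Driftwood: Sharpe ratio = (15.5% − 0.5%) / 26.9% = 0.558
Harbor: Sharpe ratio = (21.3% − 0.5%) / 25.1% = 0.829
Highest: Harbor (0.829).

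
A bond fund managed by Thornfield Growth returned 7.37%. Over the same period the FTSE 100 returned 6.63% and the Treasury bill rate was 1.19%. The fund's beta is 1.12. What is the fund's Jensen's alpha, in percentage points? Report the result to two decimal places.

0.09

CAPM expected return = Rf + β(Rm − Rf) = 1.19% + 1.12 × (6.63% − 1.19%) = 1.19 + 1.12 × 5.44 = 7.2828%
Jensen's α = Rp − E[R] = 7.37% − 7.2828% = 0.0872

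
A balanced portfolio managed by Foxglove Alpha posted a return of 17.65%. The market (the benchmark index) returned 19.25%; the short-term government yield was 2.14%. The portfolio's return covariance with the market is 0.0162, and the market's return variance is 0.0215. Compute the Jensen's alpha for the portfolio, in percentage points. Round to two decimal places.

2.62

β = Cov / Var = 0.0162 / 0.0215 = 0.7535
E[R] = Rf + β(Rm − Rf) = 2.14% + 0.7535 × (19.25% − 2.14%) = 15.0324%
α = Rp − E[R] = 17.65% − 15.0324% = 2.6176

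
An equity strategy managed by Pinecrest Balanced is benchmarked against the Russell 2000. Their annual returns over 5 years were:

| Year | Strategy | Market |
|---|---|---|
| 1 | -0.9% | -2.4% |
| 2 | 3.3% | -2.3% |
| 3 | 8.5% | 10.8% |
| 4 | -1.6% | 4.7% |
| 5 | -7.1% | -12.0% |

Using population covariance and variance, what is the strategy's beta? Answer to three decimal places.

0.561

r̄p = 0.4400%,  r̄m = -0.2400%
Cov = Σ(rp − r̄p)(rm − r̄m) / 5 = 32.9156
Var(rm) = Σ(rm − r̄m)² / 5 = 58.6984
β = Cov / Var = 32.9156 / 58.6984 = 0.5608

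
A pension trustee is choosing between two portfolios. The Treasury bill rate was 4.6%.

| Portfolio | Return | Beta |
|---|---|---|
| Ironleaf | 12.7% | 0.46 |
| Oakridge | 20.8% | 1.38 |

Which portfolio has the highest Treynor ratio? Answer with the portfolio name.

Ironleaf

Ironleaf: Treynor = (12.7% − 4.6%) / 0.46 = 17.609
Oakridge: Treynor = (20.8% − 4.6%) / 1.38 = 11.739
Highest: Ironleaf (17.609).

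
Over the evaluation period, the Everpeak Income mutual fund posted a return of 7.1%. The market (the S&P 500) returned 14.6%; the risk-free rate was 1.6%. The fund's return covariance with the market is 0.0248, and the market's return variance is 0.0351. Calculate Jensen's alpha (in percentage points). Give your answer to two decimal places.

β = Cov / Var = 0.0248 / 0.0351 = 0.7066
E[R] = Rf + β(Rm − Rf) = 1.6% + 0.7066 × (14.6% − 1.6%) = 10.7858%
α = Rp − E[R] = 7.1% − 10.7858% = -3.6858

-3.69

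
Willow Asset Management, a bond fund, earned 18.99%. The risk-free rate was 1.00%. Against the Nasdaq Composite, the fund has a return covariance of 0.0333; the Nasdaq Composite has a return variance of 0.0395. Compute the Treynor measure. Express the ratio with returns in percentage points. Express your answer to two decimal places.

β = Cov / Var = 0.0333 / 0.0395 = 0.8430
Treynor = (Rp − Rf) / β = (18.99% − 1.00%) / 0.8430 = 17.99 / 0.8430 = 21.3405

21.34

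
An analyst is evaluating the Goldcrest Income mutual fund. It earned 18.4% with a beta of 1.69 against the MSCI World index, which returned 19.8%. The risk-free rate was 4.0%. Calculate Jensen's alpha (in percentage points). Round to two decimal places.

-12.30

CAPM expected return = Rf + β(Rm − Rf) = 4.0% + 1.69 × (19.8% − 4.0%) = 4 + 1.69 × 15.80 = 30.7020%
Jensen's α = Rp − E[R] = 18.4% − 30.7020% = -12.3020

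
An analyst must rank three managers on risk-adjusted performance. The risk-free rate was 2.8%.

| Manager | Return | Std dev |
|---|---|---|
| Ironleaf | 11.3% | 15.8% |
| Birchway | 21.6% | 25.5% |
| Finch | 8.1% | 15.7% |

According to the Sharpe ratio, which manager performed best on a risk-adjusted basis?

Birchway

Ironleaf: Sharpe ratio = (11.3% − 2.8%) / 15.8% = 0.538
Birchway: Sharpe ratio = (21.6% − 2.8%) / 25.5% = 0.737
Finch: Sharpe ratio = (8.1% − 2.8%) / 15.7% = 0.338
Highest: Birchway (0.737).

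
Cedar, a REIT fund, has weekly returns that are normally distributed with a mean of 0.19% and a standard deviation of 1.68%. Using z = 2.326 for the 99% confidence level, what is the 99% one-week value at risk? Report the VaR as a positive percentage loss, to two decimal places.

3.72

VaR (as % loss) = −(μ − z·σ) = −(0.19% − 2.326 × 1.68%) = −(-3.71768%) = 3.71768%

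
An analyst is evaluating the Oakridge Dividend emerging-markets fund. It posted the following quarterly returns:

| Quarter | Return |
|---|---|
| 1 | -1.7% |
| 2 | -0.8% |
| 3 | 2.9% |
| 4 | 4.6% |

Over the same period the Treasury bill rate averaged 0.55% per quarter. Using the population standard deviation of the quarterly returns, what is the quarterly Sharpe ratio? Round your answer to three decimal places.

r̄ = (-1.7 − 0.8 + 2.9 + 4.6) / 4 = 5.00 / 4 = 1.2500%
Population σ = √[Σ(r − r̄)² / 4] = √[26.8500 / 4] = √6.7125 = 2.5908%
Sharpe = (r̄ − rf) / σ = (1.2500 − 0.55) / 2.5908 = 0.7000 / 2.5908 = 0.2702

0.270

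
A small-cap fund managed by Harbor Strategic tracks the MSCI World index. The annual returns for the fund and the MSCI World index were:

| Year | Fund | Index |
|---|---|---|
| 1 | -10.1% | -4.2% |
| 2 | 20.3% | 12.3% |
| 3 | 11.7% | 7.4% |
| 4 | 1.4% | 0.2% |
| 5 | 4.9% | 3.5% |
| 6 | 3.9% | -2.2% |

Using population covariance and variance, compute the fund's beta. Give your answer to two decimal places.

1.54

r̄p = 5.3500%,  r̄m = 2.8333%
Cov = Σ(rp − r̄p)(rm − r̄m) / 6 = 49.4317
Var(rm) = Σ(rm − r̄m)² / 6 = 32.1089
β = Cov / Var = 49.4317 / 32.1089 = 1.5395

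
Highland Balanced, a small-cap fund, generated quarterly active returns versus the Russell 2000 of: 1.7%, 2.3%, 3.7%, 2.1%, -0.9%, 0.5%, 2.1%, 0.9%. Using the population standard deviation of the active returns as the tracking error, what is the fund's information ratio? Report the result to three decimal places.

Mean return μ = 12.40 / 8 = 1.5500%
Population std dev = √[13.3400 / 8] = 1.2913%
IR = μ / tracking error = 1.5500 / 1.2913 = 1.2003

1.200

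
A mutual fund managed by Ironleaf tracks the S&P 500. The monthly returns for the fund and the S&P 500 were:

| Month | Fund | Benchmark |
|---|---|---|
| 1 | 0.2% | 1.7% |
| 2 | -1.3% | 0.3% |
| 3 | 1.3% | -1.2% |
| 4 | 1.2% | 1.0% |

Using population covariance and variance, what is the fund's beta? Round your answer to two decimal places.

-0.23

r̄p = 0.3500%,  r̄m = 0.4500%
Cov = Σ(rp − r̄p)(rm − r̄m) / 4 = -0.2600
Var(rm) = Σ(rm − r̄m)² / 4 = 1.1525
β = Cov / Var = -0.2600 / 1.1525 = -0.2256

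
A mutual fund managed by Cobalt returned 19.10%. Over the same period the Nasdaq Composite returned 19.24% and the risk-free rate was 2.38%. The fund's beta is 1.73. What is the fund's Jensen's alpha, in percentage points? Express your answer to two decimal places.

CAPM expected return = Rf + β(Rm − Rf) = 2.38% + 1.73 × (19.24% − 2.38%) = 2.38 + 1.73 × 16.86 = 31.5478%
Jensen's α = Rp − E[R] = 19.10% − 31.5478% = -12.4478

-12.45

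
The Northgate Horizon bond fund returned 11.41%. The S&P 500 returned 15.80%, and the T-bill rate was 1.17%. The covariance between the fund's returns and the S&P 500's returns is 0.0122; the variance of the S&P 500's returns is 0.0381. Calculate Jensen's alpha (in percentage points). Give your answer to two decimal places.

β = Cov / Var = 0.0122 / 0.0381 = 0.3202
E[R] = Rf + β(Rm − Rf) = 1.17% + 0.3202 × (15.80% − 1.17%) = 5.8545%
α = Rp − E[R] = 11.41% − 5.8545% = 5.5555

5.56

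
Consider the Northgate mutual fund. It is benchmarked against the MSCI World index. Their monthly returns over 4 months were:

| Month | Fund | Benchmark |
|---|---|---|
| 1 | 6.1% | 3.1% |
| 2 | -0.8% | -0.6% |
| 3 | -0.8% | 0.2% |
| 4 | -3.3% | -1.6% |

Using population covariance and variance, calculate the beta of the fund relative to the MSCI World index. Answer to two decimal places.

r̄p = 0.3000%,  r̄m = 0.2750%
Cov = Σ(rp − r̄p)(rm − r̄m) / 4 = 6.0450
Var(rm) = Σ(rm − r̄m)² / 4 = 3.0669
β = Cov / Var = 6.0450 / 3.0669 = 1.9710

1.97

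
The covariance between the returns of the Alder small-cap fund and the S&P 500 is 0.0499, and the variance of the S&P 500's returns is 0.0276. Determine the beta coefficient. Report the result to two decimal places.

β = Cov(Rp, Rm) / Var(Rm) = 0.0499 / 0.0276 = 1.8080

1.81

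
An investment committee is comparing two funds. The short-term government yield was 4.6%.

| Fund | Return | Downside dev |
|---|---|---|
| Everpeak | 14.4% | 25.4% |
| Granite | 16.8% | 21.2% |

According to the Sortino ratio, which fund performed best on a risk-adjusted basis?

Granite

Everpeak: Sortino ratio = (14.4% − 4.6%) / 25.4% = 0.386
Granite: Sortino ratio = (16.8% − 4.6%) / 21.2% = 0.575
Highest: Granite (0.575).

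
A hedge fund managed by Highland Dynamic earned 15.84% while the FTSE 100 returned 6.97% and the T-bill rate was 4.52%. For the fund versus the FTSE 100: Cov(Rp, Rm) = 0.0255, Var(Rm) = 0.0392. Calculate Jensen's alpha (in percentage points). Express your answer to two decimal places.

β = Cov / Var = 0.0255 / 0.0392 = 0.6505
E[R] = Rf + β(Rm − Rf) = 4.52% + 0.6505 × (6.97% − 4.52%) = 6.1137%
α = Rp − E[R] = 15.84% − 6.1137% = 9.7263

9.73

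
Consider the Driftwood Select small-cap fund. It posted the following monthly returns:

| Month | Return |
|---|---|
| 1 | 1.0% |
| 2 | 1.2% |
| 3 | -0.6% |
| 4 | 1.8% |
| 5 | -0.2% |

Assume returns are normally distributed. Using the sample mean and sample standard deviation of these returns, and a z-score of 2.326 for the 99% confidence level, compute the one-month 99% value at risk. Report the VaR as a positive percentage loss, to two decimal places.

Mean return μ = 3.20 / 5 = 0.6400%
Sample std dev = √[4.0320 / 4] = 1.0040%
VaR = −(μ − z·σ) = −(0.6400 − 2.326 × 1.0040) = −(-1.6953) = 1.6953%

1.70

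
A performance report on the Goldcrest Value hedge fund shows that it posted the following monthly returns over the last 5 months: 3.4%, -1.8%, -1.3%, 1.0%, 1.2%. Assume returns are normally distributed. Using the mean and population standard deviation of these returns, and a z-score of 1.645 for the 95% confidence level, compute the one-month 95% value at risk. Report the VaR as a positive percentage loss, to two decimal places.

2.59

Mean return μ = 2.50 / 5 = 0.5000%
Σ(r − μ)² = (3.4 − 0.5000)² + (-1.8 − 0.5000)² + … = 17.6800
population σ = √(17.6800 / 5) = √3.5360 = 1.8804%
VaR = −(μ − z·σ) = −(0.5000 − 1.645 × 1.8804) = −(-2.5933) = 2.5933%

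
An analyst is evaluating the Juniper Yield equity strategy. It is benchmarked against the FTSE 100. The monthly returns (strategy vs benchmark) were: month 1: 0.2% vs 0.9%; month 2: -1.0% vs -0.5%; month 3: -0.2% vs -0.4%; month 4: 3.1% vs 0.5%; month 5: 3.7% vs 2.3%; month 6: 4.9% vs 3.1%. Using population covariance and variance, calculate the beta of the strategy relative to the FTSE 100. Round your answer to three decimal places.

r̄p = 1.7833%,  r̄m = 0.9833%
Cov = Σ(rp − r̄p)(rm − r̄m) / 6 = 2.5814
Var(rm) = Σ(rm − r̄m)² / 6 = 1.7614
β = Cov / Var = 2.5814 / 1.7614 = 1.4655

1.466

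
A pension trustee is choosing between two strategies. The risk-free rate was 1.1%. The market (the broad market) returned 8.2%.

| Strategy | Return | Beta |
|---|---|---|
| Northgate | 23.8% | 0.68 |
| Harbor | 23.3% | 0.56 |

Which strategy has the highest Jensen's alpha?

Northgate: α = 23.8% − [1.1% + 0.68 × (8.2% − 1.1%)] = 17.872
Harbor: α = 23.3% − [1.1% + 0.56 × (8.2% − 1.1%)] = 18.224
Highest: Harbor (18.224).

Harbor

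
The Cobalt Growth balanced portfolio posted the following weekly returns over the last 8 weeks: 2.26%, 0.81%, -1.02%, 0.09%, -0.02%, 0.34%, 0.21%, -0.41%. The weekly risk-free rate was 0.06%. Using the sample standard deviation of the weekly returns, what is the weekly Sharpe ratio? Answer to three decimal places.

r̄ = (2.26 + 0.81 − 1.02 + 0.09 − 0.02 + 0.34 + 0.21 − 0.41) / 8 = 0.2825%
Σ(r − r̄)² = (2.26 − 0.2825)² + (0.81 − 0.2825)² + … = 6.5020
σ = √[6.5020 / 7] = 0.9638%
Sharpe = (r̄ − rf) / σ = (0.2825 − 0.06) / 0.9638 = 0.2225 / 0.9638 = 0.2309

0.231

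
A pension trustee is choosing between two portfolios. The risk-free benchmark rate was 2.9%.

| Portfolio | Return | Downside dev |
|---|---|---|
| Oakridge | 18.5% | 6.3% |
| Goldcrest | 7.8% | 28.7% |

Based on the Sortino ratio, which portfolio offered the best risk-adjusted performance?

Oakridge: Sortino ratio = (18.5% − 2.9%) / 6.3% = 2.476
Goldcrest: Sortino ratio = (7.8% − 2.9%) / 28.7% = 0.171
Highest: Oakridge (2.476).

Oakridge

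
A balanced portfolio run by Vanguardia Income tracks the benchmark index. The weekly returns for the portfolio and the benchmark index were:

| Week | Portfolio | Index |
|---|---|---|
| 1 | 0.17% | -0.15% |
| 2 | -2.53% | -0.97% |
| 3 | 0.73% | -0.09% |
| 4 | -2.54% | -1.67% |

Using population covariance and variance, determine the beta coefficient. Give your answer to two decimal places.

r̄p = -1.0425%,  r̄m = -0.7200%
Cov = Σ(rp − r̄p)(rm − r̄m) / 4 = 0.9006
Var(rm) = Σ(rm − r̄m)² / 4 = 0.4217
β = Cov / Var = 0.9006 / 0.4217 = 2.1356

2.14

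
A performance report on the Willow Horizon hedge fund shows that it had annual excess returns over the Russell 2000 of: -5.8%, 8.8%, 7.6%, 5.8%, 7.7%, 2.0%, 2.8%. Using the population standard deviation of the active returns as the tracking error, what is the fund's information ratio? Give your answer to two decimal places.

r̄ = (-5.8 + 8.8 + 7.6 + 5.8 + 7.7 + 2 + 2.8) / 7 = 4.1286%
Σ(r − r̄)² = (-5.8 − 4.1286)² + (8.8 − 4.1286)² + … = 154.2943
population σ = √(154.2943 / 7) = √22.0420 = 4.6949%
IR = r̄ / tracking error = 4.1286 / 4.6949 = 0.8794

0.88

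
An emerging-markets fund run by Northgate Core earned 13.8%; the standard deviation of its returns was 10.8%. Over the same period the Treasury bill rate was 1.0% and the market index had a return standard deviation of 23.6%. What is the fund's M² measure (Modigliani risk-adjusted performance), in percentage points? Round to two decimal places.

Sharpe = (Rp − Rf) / σp = (13.8% − 1.0%) / 10.8% = 1.1852
M² = Rf + Sharpe × σm = 1.0% + 1.1852 × 23.6% = 28.9707%

28.97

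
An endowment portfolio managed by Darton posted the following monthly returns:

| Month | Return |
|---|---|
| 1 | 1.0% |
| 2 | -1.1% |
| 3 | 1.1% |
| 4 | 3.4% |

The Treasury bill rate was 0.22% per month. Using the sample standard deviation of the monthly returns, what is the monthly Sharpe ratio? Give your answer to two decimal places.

0.48

Mean return r̄ = 4.40 / 4 = 1.1000%
Σ(r − r̄)² = 10.1400; sample σ = √(10.1400/3) = 1.8385%
Sharpe = (r̄ − rf) / σ = (1.1000 − 0.22) / 1.8385 = 0.8800 / 1.8385 = 0.4787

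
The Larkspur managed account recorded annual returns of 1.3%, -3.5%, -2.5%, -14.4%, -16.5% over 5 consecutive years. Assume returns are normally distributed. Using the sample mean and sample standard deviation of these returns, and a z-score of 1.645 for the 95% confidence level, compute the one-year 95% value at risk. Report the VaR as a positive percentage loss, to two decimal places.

20.03

Mean return r̄ = -35.60 / 5 = -7.1200%
Σ(r − r̄)² = 246.3280; sample σ = √(246.3280/4) = 7.8474%
VaR = −(r̄ − z·σ) = −(-7.1200 − 1.645 × 7.8474) = −(-20.0290) = 20.0290%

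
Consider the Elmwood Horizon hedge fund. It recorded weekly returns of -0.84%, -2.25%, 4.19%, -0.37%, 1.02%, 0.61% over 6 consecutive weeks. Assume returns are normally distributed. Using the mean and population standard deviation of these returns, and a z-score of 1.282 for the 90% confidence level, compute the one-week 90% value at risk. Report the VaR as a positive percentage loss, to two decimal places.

2.17

Mean return r̄ = 2.360 / 6 = 0.3933%
Population std dev = √[23.9453 / 6] = 1.9977%
VaR = −(r̄ − z·σ) = −(0.3933 − 1.282 × 1.9977) = −(-2.1678) = 2.1678%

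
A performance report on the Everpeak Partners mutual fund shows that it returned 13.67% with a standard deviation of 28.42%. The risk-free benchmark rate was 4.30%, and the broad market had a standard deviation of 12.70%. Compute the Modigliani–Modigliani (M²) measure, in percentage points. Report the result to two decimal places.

8.49

Sharpe = (Rp − Rf) / σp = (13.67% − 4.30%) / 28.42% = 0.3297
M² = Rf + Sharpe × σm = 4.30% + 0.3297 × 12.70% = 8.4872%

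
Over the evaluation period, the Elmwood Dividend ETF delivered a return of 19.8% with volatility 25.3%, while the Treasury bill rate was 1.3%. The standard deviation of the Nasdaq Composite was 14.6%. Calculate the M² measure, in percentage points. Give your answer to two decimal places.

Sharpe = (Rp − Rf) / σp = (19.8% − 1.3%) / 25.3% = 0.7312
M² = Rf + Sharpe × σm = 1.3% + 0.7312 × 14.6% = 11.9755%

11.98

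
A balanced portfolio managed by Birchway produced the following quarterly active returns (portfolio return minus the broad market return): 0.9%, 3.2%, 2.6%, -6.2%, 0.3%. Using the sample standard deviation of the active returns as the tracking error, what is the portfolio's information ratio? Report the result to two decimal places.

0.04

r̄ = (0.9 + 3.2 + 2.6 − 6.2 + 0.3) / 5 = 0.80 / 5 = 0.1600%
Sample σ = √[Σ(r − r̄)² / 4] = √[56.2120 / 4] = √14.0530 = 3.7487%
IR = r̄ / tracking error = 0.1600 / 3.7487 = 0.0427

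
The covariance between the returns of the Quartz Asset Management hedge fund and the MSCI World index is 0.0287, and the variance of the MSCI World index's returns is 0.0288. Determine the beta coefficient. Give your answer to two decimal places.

β = Cov(Rp, Rm) / Var(Rm) = 0.0287 / 0.0288 = 0.9965

1.00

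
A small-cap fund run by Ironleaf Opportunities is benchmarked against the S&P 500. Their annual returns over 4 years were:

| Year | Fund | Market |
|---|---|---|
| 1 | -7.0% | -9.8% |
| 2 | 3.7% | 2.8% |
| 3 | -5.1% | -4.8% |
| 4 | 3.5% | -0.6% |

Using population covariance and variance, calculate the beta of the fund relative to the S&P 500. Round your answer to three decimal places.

0.970

r̄p = -1.2250%,  r̄m = -3.1000%
Cov = Σ(rp − r̄p)(rm − r̄m) / 4 = 21.5375
Var(rm) = Σ(rm − r̄m)² / 4 = 22.2100
β = Cov / Var = 21.5375 / 22.2100 = 0.9697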